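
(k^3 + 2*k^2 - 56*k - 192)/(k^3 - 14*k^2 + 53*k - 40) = (k^2 + 10*k + 24)/(k^2 - 6*k + 5)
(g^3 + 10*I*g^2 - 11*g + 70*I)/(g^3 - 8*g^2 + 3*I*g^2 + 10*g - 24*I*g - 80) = (g + 7*I)/(g - 8)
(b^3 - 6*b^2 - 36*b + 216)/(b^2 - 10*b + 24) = (b^2 - 36)/(b - 4)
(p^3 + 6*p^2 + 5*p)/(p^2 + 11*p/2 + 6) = 2*p*(p^2 + 6*p + 5)/(2*p^2 + 11*p + 12)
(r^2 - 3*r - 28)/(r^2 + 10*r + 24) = (r - 7)/(r + 6)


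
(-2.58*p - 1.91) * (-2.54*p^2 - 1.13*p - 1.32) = 6.5532*p^3 + 7.7668*p^2 + 5.5639*p + 2.5212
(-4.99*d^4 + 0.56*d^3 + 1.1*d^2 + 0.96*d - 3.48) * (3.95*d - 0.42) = -19.7105*d^5 + 4.3078*d^4 + 4.1098*d^3 + 3.33*d^2 - 14.1492*d + 1.4616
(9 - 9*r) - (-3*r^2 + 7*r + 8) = 3*r^2 - 16*r + 1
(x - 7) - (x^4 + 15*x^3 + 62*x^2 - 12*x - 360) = -x^4 - 15*x^3 - 62*x^2 + 13*x + 353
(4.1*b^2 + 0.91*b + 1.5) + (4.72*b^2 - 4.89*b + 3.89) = 8.82*b^2 - 3.98*b + 5.39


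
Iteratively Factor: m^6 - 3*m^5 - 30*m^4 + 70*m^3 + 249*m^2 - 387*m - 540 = (m + 4)*(m^5 - 7*m^4 - 2*m^3 + 78*m^2 - 63*m - 135) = (m - 3)*(m + 4)*(m^4 - 4*m^3 - 14*m^2 + 36*m + 45) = (m - 3)*(m + 3)*(m + 4)*(m^3 - 7*m^2 + 7*m + 15) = (m - 3)*(m + 1)*(m + 3)*(m + 4)*(m^2 - 8*m + 15) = (m - 5)*(m - 3)*(m + 1)*(m + 3)*(m + 4)*(m - 3)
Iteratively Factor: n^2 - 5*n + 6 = (n - 3)*(n - 2)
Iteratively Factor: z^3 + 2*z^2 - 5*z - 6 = (z + 3)*(z^2 - z - 2) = (z + 1)*(z + 3)*(z - 2)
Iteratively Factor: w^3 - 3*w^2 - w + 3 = (w + 1)*(w^2 - 4*w + 3) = (w - 1)*(w + 1)*(w - 3)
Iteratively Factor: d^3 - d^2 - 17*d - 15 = (d + 1)*(d^2 - 2*d - 15) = (d - 5)*(d + 1)*(d + 3)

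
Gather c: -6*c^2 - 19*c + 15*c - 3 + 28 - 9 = -6*c^2 - 4*c + 16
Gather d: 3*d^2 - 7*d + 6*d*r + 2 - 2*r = 3*d^2 + d*(6*r - 7) - 2*r + 2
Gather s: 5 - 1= 4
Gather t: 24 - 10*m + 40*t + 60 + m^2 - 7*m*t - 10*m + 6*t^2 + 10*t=m^2 - 20*m + 6*t^2 + t*(50 - 7*m) + 84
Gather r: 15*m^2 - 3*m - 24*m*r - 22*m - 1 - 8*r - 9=15*m^2 - 25*m + r*(-24*m - 8) - 10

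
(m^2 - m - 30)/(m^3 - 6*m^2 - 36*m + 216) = (m + 5)/(m^2 - 36)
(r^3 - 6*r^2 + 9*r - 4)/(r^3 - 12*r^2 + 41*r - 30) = (r^2 - 5*r + 4)/(r^2 - 11*r + 30)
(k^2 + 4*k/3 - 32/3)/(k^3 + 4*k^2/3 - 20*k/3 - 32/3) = (k + 4)/(k^2 + 4*k + 4)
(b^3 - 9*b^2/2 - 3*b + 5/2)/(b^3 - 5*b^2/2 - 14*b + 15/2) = (b + 1)/(b + 3)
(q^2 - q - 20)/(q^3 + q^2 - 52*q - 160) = (q - 5)/(q^2 - 3*q - 40)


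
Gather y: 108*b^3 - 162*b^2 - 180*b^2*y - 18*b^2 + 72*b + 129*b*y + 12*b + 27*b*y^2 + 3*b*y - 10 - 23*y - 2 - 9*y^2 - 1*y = 108*b^3 - 180*b^2 + 84*b + y^2*(27*b - 9) + y*(-180*b^2 + 132*b - 24) - 12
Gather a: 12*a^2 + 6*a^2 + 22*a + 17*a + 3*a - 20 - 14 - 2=18*a^2 + 42*a - 36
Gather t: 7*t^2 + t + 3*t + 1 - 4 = 7*t^2 + 4*t - 3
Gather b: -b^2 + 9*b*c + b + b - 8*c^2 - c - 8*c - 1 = -b^2 + b*(9*c + 2) - 8*c^2 - 9*c - 1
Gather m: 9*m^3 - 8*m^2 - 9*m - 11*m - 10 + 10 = 9*m^3 - 8*m^2 - 20*m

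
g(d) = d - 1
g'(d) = 1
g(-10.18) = -11.18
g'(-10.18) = 1.00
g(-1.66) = -2.66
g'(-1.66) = 1.00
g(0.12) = -0.88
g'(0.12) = 1.00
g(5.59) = 4.59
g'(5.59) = 1.00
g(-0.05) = -1.05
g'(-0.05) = 1.00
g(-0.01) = -1.01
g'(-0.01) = 1.00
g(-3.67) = -4.67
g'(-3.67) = 1.00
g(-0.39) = -1.39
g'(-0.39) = 1.00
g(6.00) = 5.00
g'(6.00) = 1.00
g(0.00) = -1.00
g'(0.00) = 1.00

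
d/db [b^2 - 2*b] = 2*b - 2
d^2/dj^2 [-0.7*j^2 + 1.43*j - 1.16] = -1.40000000000000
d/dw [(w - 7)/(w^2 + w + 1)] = (w^2 + w - (w - 7)*(2*w + 1) + 1)/(w^2 + w + 1)^2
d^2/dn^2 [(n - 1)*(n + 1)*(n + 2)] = 6*n + 4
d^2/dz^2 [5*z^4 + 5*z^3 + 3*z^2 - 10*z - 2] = 60*z^2 + 30*z + 6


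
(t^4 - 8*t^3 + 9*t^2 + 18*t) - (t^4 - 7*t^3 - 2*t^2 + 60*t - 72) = -t^3 + 11*t^2 - 42*t + 72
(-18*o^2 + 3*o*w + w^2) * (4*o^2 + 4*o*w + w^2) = -72*o^4 - 60*o^3*w - 2*o^2*w^2 + 7*o*w^3 + w^4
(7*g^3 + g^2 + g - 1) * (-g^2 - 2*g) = -7*g^5 - 15*g^4 - 3*g^3 - g^2 + 2*g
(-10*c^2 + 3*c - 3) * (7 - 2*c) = 20*c^3 - 76*c^2 + 27*c - 21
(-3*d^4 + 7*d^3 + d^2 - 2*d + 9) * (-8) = 24*d^4 - 56*d^3 - 8*d^2 + 16*d - 72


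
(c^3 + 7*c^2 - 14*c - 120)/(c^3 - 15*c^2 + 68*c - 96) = (c^2 + 11*c + 30)/(c^2 - 11*c + 24)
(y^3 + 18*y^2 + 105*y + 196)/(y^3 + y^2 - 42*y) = (y^2 + 11*y + 28)/(y*(y - 6))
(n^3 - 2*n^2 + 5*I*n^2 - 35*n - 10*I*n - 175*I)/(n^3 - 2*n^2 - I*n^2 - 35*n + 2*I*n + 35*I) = (n + 5*I)/(n - I)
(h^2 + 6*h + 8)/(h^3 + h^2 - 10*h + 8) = (h + 2)/(h^2 - 3*h + 2)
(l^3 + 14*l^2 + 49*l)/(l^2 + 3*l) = (l^2 + 14*l + 49)/(l + 3)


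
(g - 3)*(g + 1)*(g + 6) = g^3 + 4*g^2 - 15*g - 18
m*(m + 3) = m^2 + 3*m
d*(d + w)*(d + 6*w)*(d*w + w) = d^4*w + 7*d^3*w^2 + d^3*w + 6*d^2*w^3 + 7*d^2*w^2 + 6*d*w^3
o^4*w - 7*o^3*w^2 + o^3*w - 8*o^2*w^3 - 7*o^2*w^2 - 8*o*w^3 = o*(o - 8*w)*(o + w)*(o*w + w)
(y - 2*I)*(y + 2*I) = y^2 + 4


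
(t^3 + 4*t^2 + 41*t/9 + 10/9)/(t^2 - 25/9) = (3*t^2 + 7*t + 2)/(3*t - 5)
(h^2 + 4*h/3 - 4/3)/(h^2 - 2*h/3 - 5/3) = (-3*h^2 - 4*h + 4)/(-3*h^2 + 2*h + 5)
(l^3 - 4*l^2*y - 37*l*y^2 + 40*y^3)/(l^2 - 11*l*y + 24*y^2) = (-l^2 - 4*l*y + 5*y^2)/(-l + 3*y)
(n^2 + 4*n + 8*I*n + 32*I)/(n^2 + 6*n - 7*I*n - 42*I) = (n^2 + n*(4 + 8*I) + 32*I)/(n^2 + n*(6 - 7*I) - 42*I)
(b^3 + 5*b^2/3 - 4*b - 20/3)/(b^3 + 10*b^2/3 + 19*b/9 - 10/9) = 3*(b - 2)/(3*b - 1)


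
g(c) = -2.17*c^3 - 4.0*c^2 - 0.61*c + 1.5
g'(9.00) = -599.92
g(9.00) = -1909.92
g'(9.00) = -599.92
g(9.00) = -1909.92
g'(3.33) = -99.44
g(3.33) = -125.02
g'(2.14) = -47.54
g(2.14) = -39.39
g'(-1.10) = 0.31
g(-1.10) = 0.22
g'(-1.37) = -1.87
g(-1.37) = 0.41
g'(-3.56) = -54.64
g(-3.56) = 50.88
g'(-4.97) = -121.65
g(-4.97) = 172.12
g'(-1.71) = -5.97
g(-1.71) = 1.70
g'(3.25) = -95.37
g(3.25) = -117.22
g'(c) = -6.51*c^2 - 8.0*c - 0.61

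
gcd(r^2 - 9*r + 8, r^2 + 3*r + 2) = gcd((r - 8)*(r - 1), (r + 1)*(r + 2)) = 1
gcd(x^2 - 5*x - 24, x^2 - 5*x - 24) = x^2 - 5*x - 24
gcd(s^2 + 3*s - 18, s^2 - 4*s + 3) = s - 3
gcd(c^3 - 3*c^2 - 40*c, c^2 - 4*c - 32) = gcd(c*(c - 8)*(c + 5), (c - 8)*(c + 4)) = c - 8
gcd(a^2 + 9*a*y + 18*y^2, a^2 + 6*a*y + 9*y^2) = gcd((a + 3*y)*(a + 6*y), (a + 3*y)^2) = a + 3*y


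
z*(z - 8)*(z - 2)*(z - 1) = z^4 - 11*z^3 + 26*z^2 - 16*z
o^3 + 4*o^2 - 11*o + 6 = (o - 1)^2*(o + 6)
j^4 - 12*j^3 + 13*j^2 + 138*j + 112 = (j - 8)*(j - 7)*(j + 1)*(j + 2)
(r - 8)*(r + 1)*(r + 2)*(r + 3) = r^4 - 2*r^3 - 37*r^2 - 82*r - 48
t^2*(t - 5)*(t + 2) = t^4 - 3*t^3 - 10*t^2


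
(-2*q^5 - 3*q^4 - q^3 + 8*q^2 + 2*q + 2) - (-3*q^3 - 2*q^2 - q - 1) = -2*q^5 - 3*q^4 + 2*q^3 + 10*q^2 + 3*q + 3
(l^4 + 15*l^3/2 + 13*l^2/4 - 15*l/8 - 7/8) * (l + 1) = l^5 + 17*l^4/2 + 43*l^3/4 + 11*l^2/8 - 11*l/4 - 7/8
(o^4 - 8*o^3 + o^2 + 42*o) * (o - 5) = o^5 - 13*o^4 + 41*o^3 + 37*o^2 - 210*o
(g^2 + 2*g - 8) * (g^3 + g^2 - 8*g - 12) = g^5 + 3*g^4 - 14*g^3 - 36*g^2 + 40*g + 96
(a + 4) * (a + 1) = a^2 + 5*a + 4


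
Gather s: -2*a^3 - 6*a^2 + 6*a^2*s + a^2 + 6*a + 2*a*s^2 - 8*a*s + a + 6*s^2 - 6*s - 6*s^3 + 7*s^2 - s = -2*a^3 - 5*a^2 + 7*a - 6*s^3 + s^2*(2*a + 13) + s*(6*a^2 - 8*a - 7)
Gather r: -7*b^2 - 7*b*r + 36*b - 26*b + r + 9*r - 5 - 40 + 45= -7*b^2 + 10*b + r*(10 - 7*b)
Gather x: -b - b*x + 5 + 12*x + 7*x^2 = -b + 7*x^2 + x*(12 - b) + 5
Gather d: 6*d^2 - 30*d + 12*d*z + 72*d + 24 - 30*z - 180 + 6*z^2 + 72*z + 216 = 6*d^2 + d*(12*z + 42) + 6*z^2 + 42*z + 60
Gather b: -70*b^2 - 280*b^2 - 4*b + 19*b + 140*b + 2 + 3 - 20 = -350*b^2 + 155*b - 15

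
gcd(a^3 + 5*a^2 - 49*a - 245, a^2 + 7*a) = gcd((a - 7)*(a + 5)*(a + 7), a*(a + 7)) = a + 7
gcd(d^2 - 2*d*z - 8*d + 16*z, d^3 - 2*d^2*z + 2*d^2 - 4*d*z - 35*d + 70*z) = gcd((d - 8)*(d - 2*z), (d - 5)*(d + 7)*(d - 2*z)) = -d + 2*z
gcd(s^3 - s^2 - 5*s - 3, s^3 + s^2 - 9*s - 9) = s^2 - 2*s - 3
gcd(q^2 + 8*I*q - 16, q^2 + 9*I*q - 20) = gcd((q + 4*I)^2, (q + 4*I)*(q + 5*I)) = q + 4*I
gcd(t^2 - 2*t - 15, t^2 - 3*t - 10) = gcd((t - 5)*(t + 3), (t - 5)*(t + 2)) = t - 5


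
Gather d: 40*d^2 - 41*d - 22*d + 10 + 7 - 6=40*d^2 - 63*d + 11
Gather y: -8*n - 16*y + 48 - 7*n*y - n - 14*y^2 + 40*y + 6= -9*n - 14*y^2 + y*(24 - 7*n) + 54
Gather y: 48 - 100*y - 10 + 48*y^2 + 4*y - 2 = 48*y^2 - 96*y + 36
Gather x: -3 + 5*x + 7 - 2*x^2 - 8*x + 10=-2*x^2 - 3*x + 14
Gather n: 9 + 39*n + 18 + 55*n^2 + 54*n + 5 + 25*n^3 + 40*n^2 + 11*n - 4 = 25*n^3 + 95*n^2 + 104*n + 28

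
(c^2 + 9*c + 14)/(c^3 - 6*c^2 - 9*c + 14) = (c + 7)/(c^2 - 8*c + 7)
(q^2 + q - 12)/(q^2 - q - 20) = (q - 3)/(q - 5)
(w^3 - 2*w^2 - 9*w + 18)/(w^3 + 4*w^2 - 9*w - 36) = (w - 2)/(w + 4)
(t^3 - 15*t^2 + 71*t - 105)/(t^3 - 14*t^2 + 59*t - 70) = (t - 3)/(t - 2)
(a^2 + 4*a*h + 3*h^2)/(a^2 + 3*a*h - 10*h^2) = (a^2 + 4*a*h + 3*h^2)/(a^2 + 3*a*h - 10*h^2)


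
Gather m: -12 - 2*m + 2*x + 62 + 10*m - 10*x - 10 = 8*m - 8*x + 40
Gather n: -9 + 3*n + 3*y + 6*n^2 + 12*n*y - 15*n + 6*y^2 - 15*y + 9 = 6*n^2 + n*(12*y - 12) + 6*y^2 - 12*y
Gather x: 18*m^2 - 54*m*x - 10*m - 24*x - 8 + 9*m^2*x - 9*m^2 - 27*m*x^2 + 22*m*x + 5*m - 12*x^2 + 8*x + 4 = 9*m^2 - 5*m + x^2*(-27*m - 12) + x*(9*m^2 - 32*m - 16) - 4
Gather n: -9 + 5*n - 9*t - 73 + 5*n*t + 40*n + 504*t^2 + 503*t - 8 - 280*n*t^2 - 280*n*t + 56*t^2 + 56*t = n*(-280*t^2 - 275*t + 45) + 560*t^2 + 550*t - 90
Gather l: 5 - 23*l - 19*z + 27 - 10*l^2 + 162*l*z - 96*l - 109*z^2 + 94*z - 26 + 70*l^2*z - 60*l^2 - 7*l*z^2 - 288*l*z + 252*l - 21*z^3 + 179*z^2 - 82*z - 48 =l^2*(70*z - 70) + l*(-7*z^2 - 126*z + 133) - 21*z^3 + 70*z^2 - 7*z - 42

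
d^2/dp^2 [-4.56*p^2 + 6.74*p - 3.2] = -9.12000000000000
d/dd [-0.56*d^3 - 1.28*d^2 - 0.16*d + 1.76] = -1.68*d^2 - 2.56*d - 0.16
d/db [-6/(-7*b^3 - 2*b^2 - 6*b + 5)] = 6*(-21*b^2 - 4*b - 6)/(7*b^3 + 2*b^2 + 6*b - 5)^2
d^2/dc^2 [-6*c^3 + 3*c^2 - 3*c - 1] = 6 - 36*c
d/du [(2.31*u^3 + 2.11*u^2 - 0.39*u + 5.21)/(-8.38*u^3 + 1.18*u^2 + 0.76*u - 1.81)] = (-7.105427357601e-15*u^5 + 20.4076*u^4 - 3.0252*u^3 + 120.4999*u^2 - 19.9338*u - 3.2537)/(70.2244*u^6 - 19.7768*u^5 - 11.3452*u^4 + 32.1292*u^3 - 3.694*u^2 - 2.7512*u + 3.2761)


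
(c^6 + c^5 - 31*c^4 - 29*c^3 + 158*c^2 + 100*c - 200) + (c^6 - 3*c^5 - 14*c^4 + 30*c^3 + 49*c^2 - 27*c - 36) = 2*c^6 - 2*c^5 - 45*c^4 + c^3 + 207*c^2 + 73*c - 236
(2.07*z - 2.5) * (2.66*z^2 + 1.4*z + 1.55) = 5.5062*z^3 - 3.752*z^2 - 0.2915*z - 3.875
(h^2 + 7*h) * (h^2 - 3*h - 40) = h^4 + 4*h^3 - 61*h^2 - 280*h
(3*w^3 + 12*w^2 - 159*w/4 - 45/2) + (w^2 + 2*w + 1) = 3*w^3 + 13*w^2 - 151*w/4 - 43/2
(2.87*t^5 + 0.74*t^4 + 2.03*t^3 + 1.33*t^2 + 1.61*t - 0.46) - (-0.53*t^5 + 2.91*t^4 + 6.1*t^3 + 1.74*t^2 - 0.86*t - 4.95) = 3.4*t^5 - 2.17*t^4 - 4.07*t^3 - 0.41*t^2 + 2.47*t + 4.49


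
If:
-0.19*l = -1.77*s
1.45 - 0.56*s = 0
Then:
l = 24.12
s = 2.59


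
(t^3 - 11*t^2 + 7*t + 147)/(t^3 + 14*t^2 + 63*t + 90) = (t^2 - 14*t + 49)/(t^2 + 11*t + 30)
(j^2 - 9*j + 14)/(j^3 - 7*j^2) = (j - 2)/j^2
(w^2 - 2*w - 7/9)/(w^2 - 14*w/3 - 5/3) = (w - 7/3)/(w - 5)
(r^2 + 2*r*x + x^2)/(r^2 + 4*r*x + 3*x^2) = (r + x)/(r + 3*x)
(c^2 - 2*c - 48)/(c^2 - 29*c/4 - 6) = 4*(c + 6)/(4*c + 3)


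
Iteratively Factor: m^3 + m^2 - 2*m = (m)*(m^2 + m - 2) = m*(m + 2)*(m - 1)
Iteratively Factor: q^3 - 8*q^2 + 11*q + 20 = (q - 4)*(q^2 - 4*q - 5) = (q - 5)*(q - 4)*(q + 1)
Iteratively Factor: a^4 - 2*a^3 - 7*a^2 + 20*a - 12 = (a + 3)*(a^3 - 5*a^2 + 8*a - 4) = (a - 2)*(a + 3)*(a^2 - 3*a + 2) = (a - 2)^2*(a + 3)*(a - 1)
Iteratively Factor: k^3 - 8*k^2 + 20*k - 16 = (k - 2)*(k^2 - 6*k + 8) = (k - 2)^2*(k - 4)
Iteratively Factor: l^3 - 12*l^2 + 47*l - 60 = (l - 3)*(l^2 - 9*l + 20) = (l - 5)*(l - 3)*(l - 4)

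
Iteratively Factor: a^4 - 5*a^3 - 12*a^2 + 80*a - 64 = (a - 1)*(a^3 - 4*a^2 - 16*a + 64) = (a - 4)*(a - 1)*(a^2 - 16) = (a - 4)*(a - 1)*(a + 4)*(a - 4)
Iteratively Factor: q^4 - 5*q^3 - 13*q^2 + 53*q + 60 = (q - 5)*(q^3 - 13*q - 12) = (q - 5)*(q + 3)*(q^2 - 3*q - 4) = (q - 5)*(q - 4)*(q + 3)*(q + 1)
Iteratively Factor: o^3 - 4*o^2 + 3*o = (o - 3)*(o^2 - o) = o*(o - 3)*(o - 1)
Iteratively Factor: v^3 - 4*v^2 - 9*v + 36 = (v - 3)*(v^2 - v - 12) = (v - 3)*(v + 3)*(v - 4)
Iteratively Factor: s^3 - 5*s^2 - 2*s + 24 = (s - 4)*(s^2 - s - 6) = (s - 4)*(s + 2)*(s - 3)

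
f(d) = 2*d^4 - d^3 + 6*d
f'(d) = 8*d^3 - 3*d^2 + 6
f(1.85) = 28.20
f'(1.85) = 46.39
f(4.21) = 578.93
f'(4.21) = 549.78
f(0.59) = 3.58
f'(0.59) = 6.60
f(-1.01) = -2.95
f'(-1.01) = -5.30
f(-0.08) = -0.48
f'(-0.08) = 5.98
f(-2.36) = 61.03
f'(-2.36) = -115.86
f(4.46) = 729.39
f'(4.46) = 656.06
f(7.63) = 6380.00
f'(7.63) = 3384.91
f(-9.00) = 13797.00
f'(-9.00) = -6069.00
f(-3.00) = 171.00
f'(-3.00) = -237.00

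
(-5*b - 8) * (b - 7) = -5*b^2 + 27*b + 56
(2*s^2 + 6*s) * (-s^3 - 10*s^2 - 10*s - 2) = -2*s^5 - 26*s^4 - 80*s^3 - 64*s^2 - 12*s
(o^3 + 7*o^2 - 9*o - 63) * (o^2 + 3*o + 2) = o^5 + 10*o^4 + 14*o^3 - 76*o^2 - 207*o - 126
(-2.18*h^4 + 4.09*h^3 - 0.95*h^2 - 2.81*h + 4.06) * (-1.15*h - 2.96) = 2.507*h^5 + 1.7493*h^4 - 11.0139*h^3 + 6.0435*h^2 + 3.6486*h - 12.0176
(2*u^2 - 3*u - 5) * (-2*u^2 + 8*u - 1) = -4*u^4 + 22*u^3 - 16*u^2 - 37*u + 5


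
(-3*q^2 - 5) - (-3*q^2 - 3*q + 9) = 3*q - 14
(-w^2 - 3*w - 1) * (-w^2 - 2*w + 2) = w^4 + 5*w^3 + 5*w^2 - 4*w - 2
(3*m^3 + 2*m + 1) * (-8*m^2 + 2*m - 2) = -24*m^5 + 6*m^4 - 22*m^3 - 4*m^2 - 2*m - 2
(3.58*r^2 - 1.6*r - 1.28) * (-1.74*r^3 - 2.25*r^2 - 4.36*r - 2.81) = -6.2292*r^5 - 5.271*r^4 - 9.7816*r^3 - 0.2038*r^2 + 10.0768*r + 3.5968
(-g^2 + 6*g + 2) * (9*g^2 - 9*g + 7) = -9*g^4 + 63*g^3 - 43*g^2 + 24*g + 14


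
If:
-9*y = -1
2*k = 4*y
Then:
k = 2/9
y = 1/9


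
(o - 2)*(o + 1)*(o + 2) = o^3 + o^2 - 4*o - 4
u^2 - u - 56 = (u - 8)*(u + 7)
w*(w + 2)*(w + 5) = w^3 + 7*w^2 + 10*w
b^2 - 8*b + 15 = (b - 5)*(b - 3)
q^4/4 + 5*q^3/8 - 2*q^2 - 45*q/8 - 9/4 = (q/4 + 1/2)*(q - 3)*(q + 1/2)*(q + 3)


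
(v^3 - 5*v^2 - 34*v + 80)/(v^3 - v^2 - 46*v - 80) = (v - 2)/(v + 2)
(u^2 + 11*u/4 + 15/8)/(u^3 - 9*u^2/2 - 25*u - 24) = (u + 5/4)/(u^2 - 6*u - 16)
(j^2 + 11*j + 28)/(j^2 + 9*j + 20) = (j + 7)/(j + 5)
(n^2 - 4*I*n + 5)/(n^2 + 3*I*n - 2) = (n - 5*I)/(n + 2*I)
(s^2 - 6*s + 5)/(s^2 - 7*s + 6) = (s - 5)/(s - 6)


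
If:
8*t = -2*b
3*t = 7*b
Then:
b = 0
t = 0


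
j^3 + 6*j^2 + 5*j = j*(j + 1)*(j + 5)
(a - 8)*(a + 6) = a^2 - 2*a - 48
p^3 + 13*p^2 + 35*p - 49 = (p - 1)*(p + 7)^2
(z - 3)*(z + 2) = z^2 - z - 6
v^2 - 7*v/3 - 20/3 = (v - 4)*(v + 5/3)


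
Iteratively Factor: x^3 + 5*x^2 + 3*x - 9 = (x + 3)*(x^2 + 2*x - 3) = (x + 3)^2*(x - 1)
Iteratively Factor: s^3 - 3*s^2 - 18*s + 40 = (s + 4)*(s^2 - 7*s + 10) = (s - 2)*(s + 4)*(s - 5)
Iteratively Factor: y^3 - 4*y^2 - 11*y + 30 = (y + 3)*(y^2 - 7*y + 10) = (y - 2)*(y + 3)*(y - 5)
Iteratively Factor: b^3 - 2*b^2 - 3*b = (b - 3)*(b^2 + b) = (b - 3)*(b + 1)*(b)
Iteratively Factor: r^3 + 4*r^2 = (r)*(r^2 + 4*r) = r*(r + 4)*(r)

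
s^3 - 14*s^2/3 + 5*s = s*(s - 3)*(s - 5/3)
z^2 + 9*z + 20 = (z + 4)*(z + 5)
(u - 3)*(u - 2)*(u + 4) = u^3 - u^2 - 14*u + 24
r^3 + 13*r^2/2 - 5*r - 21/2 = (r - 3/2)*(r + 1)*(r + 7)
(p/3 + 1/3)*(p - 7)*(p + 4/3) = p^3/3 - 14*p^2/9 - 5*p - 28/9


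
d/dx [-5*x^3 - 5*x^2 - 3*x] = -15*x^2 - 10*x - 3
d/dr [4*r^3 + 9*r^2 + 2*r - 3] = 12*r^2 + 18*r + 2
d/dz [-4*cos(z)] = 4*sin(z)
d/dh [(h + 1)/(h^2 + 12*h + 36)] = (4 - h)/(h^3 + 18*h^2 + 108*h + 216)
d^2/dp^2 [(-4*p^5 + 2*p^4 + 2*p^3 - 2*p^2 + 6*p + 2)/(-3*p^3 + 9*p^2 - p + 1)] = 24*(3*p^9 - 27*p^8 + 84*p^7 - 42*p^6 + 20*p^5 + 17*p^4 + 8*p^3 - 56*p^2 + 16*p + 1)/(27*p^9 - 243*p^8 + 756*p^7 - 918*p^6 + 414*p^5 - 288*p^4 + 64*p^3 - 30*p^2 + 3*p - 1)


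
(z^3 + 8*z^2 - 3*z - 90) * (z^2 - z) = z^5 + 7*z^4 - 11*z^3 - 87*z^2 + 90*z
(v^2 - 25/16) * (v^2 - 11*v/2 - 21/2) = v^4 - 11*v^3/2 - 193*v^2/16 + 275*v/32 + 525/32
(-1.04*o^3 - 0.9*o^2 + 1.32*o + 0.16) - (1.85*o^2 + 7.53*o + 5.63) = -1.04*o^3 - 2.75*o^2 - 6.21*o - 5.47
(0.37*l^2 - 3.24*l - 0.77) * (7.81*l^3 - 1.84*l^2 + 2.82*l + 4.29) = 2.8897*l^5 - 25.9852*l^4 + 0.991300000000001*l^3 - 6.1327*l^2 - 16.071*l - 3.3033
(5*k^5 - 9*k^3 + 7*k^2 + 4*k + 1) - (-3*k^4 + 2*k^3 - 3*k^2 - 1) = 5*k^5 + 3*k^4 - 11*k^3 + 10*k^2 + 4*k + 2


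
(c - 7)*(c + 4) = c^2 - 3*c - 28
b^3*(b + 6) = b^4 + 6*b^3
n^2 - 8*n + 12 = (n - 6)*(n - 2)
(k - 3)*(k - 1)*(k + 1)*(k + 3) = k^4 - 10*k^2 + 9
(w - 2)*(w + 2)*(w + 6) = w^3 + 6*w^2 - 4*w - 24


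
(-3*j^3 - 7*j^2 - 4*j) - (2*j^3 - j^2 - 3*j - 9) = -5*j^3 - 6*j^2 - j + 9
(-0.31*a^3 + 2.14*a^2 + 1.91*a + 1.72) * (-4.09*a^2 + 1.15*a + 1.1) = 1.2679*a^5 - 9.1091*a^4 - 5.6919*a^3 - 2.4843*a^2 + 4.079*a + 1.892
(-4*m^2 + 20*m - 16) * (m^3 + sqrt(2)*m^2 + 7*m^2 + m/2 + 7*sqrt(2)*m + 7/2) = -4*m^5 - 8*m^4 - 4*sqrt(2)*m^4 - 8*sqrt(2)*m^3 + 122*m^3 - 116*m^2 + 124*sqrt(2)*m^2 - 112*sqrt(2)*m + 62*m - 56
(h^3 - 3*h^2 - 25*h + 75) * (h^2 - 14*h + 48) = h^5 - 17*h^4 + 65*h^3 + 281*h^2 - 2250*h + 3600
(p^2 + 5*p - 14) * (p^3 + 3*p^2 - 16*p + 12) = p^5 + 8*p^4 - 15*p^3 - 110*p^2 + 284*p - 168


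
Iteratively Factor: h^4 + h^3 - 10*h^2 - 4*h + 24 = (h + 2)*(h^3 - h^2 - 8*h + 12) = (h + 2)*(h + 3)*(h^2 - 4*h + 4) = (h - 2)*(h + 2)*(h + 3)*(h - 2)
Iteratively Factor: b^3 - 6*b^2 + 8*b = (b)*(b^2 - 6*b + 8) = b*(b - 4)*(b - 2)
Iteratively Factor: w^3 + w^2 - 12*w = (w)*(w^2 + w - 12) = w*(w + 4)*(w - 3)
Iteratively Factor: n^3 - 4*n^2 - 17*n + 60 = (n - 3)*(n^2 - n - 20) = (n - 3)*(n + 4)*(n - 5)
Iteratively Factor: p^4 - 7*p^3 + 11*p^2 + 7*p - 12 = (p - 3)*(p^3 - 4*p^2 - p + 4) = (p - 3)*(p + 1)*(p^2 - 5*p + 4) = (p - 4)*(p - 3)*(p + 1)*(p - 1)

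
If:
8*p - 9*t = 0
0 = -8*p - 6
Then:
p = -3/4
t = -2/3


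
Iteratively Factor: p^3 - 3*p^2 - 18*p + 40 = (p + 4)*(p^2 - 7*p + 10) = (p - 5)*(p + 4)*(p - 2)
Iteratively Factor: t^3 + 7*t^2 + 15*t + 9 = (t + 3)*(t^2 + 4*t + 3) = (t + 3)^2*(t + 1)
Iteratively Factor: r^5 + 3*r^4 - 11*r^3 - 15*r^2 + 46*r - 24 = (r - 1)*(r^4 + 4*r^3 - 7*r^2 - 22*r + 24) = (r - 2)*(r - 1)*(r^3 + 6*r^2 + 5*r - 12) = (r - 2)*(r - 1)*(r + 3)*(r^2 + 3*r - 4) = (r - 2)*(r - 1)*(r + 3)*(r + 4)*(r - 1)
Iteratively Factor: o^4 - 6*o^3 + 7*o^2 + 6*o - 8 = (o - 4)*(o^3 - 2*o^2 - o + 2) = (o - 4)*(o - 1)*(o^2 - o - 2) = (o - 4)*(o - 1)*(o + 1)*(o - 2)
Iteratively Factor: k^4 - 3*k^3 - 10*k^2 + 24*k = (k - 4)*(k^3 + k^2 - 6*k) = k*(k - 4)*(k^2 + k - 6) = k*(k - 4)*(k - 2)*(k + 3)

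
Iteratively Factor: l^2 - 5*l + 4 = (l - 1)*(l - 4)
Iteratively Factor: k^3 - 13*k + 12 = (k - 1)*(k^2 + k - 12) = (k - 1)*(k + 4)*(k - 3)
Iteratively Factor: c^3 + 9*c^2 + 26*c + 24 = (c + 4)*(c^2 + 5*c + 6) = (c + 3)*(c + 4)*(c + 2)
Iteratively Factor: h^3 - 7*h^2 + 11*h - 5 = (h - 1)*(h^2 - 6*h + 5) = (h - 1)^2*(h - 5)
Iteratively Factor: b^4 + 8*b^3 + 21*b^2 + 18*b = (b)*(b^3 + 8*b^2 + 21*b + 18) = b*(b + 3)*(b^2 + 5*b + 6) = b*(b + 2)*(b + 3)*(b + 3)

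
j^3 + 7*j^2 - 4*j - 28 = (j - 2)*(j + 2)*(j + 7)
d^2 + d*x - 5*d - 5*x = (d - 5)*(d + x)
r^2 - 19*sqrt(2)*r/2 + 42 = (r - 6*sqrt(2))*(r - 7*sqrt(2)/2)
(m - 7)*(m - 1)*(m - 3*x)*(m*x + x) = m^4*x - 3*m^3*x^2 - 7*m^3*x + 21*m^2*x^2 - m^2*x + 3*m*x^2 + 7*m*x - 21*x^2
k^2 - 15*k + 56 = (k - 8)*(k - 7)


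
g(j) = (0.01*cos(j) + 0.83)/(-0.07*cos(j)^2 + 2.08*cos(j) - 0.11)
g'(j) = (-0.14*sin(j)*cos(j) + 2.08*sin(j))*(0.01*cos(j) + 0.83)/(-0.07*cos(j)^2 + 2.08*cos(j) - 0.11)^2 - 0.01*sin(j)/(-0.07*cos(j)^2 + 2.08*cos(j) - 0.11)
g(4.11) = -0.63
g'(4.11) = -0.86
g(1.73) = -1.88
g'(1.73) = 8.84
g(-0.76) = 0.62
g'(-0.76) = -0.61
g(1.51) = 51.53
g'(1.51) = 6608.49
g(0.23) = 0.45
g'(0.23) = 0.11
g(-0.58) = 0.53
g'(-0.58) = -0.36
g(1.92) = -1.00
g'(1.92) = 2.41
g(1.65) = -3.02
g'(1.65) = 22.89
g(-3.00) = -0.37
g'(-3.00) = -0.05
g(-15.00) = -0.48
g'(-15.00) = -0.39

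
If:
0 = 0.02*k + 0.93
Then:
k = -46.50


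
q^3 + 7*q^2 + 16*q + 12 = (q + 2)^2*(q + 3)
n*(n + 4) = n^2 + 4*n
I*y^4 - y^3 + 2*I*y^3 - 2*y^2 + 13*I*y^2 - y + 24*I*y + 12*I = (y + 1)*(y - 3*I)*(y + 4*I)*(I*y + I)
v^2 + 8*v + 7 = (v + 1)*(v + 7)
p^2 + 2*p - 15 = (p - 3)*(p + 5)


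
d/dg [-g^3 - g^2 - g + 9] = -3*g^2 - 2*g - 1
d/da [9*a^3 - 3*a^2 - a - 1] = 27*a^2 - 6*a - 1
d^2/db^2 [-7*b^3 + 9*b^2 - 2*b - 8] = 18 - 42*b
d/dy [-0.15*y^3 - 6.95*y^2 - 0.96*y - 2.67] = -0.45*y^2 - 13.9*y - 0.96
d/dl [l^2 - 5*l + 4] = 2*l - 5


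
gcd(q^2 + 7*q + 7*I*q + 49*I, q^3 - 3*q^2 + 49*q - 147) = q + 7*I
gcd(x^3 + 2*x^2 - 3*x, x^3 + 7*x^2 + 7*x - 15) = x^2 + 2*x - 3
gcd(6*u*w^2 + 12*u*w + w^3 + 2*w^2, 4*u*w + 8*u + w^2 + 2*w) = w + 2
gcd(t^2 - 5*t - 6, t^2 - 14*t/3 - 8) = t - 6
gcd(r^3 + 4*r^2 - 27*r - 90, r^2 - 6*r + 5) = r - 5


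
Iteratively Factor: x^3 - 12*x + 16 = (x - 2)*(x^2 + 2*x - 8) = (x - 2)^2*(x + 4)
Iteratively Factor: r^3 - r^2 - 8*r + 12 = (r + 3)*(r^2 - 4*r + 4) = (r - 2)*(r + 3)*(r - 2)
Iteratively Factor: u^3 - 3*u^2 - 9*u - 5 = (u + 1)*(u^2 - 4*u - 5) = (u - 5)*(u + 1)*(u + 1)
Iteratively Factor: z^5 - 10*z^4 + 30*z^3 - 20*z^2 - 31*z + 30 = (z + 1)*(z^4 - 11*z^3 + 41*z^2 - 61*z + 30) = (z - 2)*(z + 1)*(z^3 - 9*z^2 + 23*z - 15) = (z - 5)*(z - 2)*(z + 1)*(z^2 - 4*z + 3) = (z - 5)*(z - 2)*(z - 1)*(z + 1)*(z - 3)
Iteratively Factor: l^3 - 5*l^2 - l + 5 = (l - 5)*(l^2 - 1) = (l - 5)*(l + 1)*(l - 1)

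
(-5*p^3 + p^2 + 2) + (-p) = -5*p^3 + p^2 - p + 2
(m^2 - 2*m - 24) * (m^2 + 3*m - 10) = m^4 + m^3 - 40*m^2 - 52*m + 240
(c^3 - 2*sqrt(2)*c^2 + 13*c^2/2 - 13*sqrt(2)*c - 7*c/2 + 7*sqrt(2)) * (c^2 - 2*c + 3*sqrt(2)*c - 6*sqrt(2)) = c^5 + sqrt(2)*c^4 + 9*c^4/2 - 57*c^3/2 + 9*sqrt(2)*c^3/2 - 47*c^2 - 33*sqrt(2)*c^2/2 + 7*sqrt(2)*c + 198*c - 84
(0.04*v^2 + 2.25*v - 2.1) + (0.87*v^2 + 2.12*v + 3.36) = 0.91*v^2 + 4.37*v + 1.26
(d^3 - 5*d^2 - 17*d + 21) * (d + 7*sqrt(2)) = d^4 - 5*d^3 + 7*sqrt(2)*d^3 - 35*sqrt(2)*d^2 - 17*d^2 - 119*sqrt(2)*d + 21*d + 147*sqrt(2)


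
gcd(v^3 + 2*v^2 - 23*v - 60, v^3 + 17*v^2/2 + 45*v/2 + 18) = v^2 + 7*v + 12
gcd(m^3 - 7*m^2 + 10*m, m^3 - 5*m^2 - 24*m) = m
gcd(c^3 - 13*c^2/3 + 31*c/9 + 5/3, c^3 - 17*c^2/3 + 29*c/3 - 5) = c^2 - 14*c/3 + 5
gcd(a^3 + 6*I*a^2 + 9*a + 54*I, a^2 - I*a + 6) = a - 3*I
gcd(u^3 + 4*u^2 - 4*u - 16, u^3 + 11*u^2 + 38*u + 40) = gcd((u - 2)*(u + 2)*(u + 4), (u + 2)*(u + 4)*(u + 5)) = u^2 + 6*u + 8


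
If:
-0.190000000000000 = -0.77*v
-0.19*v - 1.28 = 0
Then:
No Solution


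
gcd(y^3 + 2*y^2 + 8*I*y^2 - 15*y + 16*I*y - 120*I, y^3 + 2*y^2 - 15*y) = y^2 + 2*y - 15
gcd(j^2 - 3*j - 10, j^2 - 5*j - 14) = j + 2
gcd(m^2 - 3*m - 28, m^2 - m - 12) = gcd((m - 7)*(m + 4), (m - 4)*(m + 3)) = 1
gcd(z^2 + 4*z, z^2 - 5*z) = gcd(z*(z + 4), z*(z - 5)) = z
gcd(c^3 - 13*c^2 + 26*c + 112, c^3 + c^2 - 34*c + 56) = 1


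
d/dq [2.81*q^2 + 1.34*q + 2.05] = 5.62*q + 1.34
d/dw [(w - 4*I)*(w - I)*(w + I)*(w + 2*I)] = 4*w^3 - 6*I*w^2 + 18*w - 2*I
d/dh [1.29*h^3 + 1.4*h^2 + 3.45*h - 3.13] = 3.87*h^2 + 2.8*h + 3.45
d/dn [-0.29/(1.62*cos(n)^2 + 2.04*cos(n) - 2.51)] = -(0.9396*cos(n) + 0.5916)*sin(n)/(1.62*cos(n)^2 + 2.04*cos(n) - 2.51)^2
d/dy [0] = 0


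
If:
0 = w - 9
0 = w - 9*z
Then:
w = 9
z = 1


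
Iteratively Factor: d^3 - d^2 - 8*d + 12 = (d - 2)*(d^2 + d - 6) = (d - 2)*(d + 3)*(d - 2)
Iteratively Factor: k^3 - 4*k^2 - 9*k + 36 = (k - 3)*(k^2 - k - 12) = (k - 4)*(k - 3)*(k + 3)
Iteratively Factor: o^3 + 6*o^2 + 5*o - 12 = (o + 4)*(o^2 + 2*o - 3) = (o + 3)*(o + 4)*(o - 1)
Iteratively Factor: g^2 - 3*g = (g)*(g - 3)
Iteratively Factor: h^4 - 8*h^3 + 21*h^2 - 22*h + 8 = (h - 4)*(h^3 - 4*h^2 + 5*h - 2) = (h - 4)*(h - 1)*(h^2 - 3*h + 2) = (h - 4)*(h - 2)*(h - 1)*(h - 1)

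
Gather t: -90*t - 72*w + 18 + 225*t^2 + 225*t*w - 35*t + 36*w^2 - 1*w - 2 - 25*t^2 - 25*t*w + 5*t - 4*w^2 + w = 200*t^2 + t*(200*w - 120) + 32*w^2 - 72*w + 16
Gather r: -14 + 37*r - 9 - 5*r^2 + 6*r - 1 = -5*r^2 + 43*r - 24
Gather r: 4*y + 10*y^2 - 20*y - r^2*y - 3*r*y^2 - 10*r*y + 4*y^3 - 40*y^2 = -r^2*y + r*(-3*y^2 - 10*y) + 4*y^3 - 30*y^2 - 16*y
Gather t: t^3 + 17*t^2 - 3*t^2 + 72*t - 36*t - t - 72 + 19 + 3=t^3 + 14*t^2 + 35*t - 50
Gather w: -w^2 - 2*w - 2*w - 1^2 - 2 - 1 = -w^2 - 4*w - 4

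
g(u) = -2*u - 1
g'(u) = -2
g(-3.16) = 5.32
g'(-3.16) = -2.00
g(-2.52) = 4.04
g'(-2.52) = -2.00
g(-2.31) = 3.62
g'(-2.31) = -2.00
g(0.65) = -2.30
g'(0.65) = -2.00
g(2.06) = -5.12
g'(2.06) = -2.00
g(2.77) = -6.54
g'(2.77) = -2.00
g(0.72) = -2.44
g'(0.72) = -2.00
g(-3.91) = 6.82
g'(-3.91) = -2.00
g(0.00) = -1.00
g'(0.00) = -2.00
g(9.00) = -19.00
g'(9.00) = -2.00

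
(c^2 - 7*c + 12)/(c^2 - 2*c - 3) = (c - 4)/(c + 1)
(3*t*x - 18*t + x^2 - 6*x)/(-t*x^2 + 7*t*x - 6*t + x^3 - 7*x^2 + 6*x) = (3*t + x)/(-t*x + t + x^2 - x)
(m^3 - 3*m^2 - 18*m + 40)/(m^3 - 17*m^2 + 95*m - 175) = (m^2 + 2*m - 8)/(m^2 - 12*m + 35)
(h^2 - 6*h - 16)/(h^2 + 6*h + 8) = (h - 8)/(h + 4)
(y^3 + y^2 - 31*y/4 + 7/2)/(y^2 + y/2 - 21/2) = (y^2 - 5*y/2 + 1)/(y - 3)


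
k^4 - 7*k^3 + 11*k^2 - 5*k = k*(k - 5)*(k - 1)^2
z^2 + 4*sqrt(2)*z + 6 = (z + sqrt(2))*(z + 3*sqrt(2))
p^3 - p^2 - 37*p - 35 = (p - 7)*(p + 1)*(p + 5)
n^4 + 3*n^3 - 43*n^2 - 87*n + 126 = (n - 6)*(n - 1)*(n + 3)*(n + 7)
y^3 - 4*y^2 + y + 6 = (y - 3)*(y - 2)*(y + 1)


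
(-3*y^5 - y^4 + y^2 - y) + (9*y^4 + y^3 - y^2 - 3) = -3*y^5 + 8*y^4 + y^3 - y - 3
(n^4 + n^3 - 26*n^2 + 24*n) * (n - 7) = n^5 - 6*n^4 - 33*n^3 + 206*n^2 - 168*n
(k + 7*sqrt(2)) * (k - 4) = k^2 - 4*k + 7*sqrt(2)*k - 28*sqrt(2)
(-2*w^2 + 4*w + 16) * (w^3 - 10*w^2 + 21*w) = -2*w^5 + 24*w^4 - 66*w^3 - 76*w^2 + 336*w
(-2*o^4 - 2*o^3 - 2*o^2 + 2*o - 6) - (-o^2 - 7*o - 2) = -2*o^4 - 2*o^3 - o^2 + 9*o - 4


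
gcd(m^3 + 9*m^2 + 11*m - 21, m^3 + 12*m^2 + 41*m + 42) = m^2 + 10*m + 21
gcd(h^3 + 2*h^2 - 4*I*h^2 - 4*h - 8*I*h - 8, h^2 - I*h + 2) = h - 2*I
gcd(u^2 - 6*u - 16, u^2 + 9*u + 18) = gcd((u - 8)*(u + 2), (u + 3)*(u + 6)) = 1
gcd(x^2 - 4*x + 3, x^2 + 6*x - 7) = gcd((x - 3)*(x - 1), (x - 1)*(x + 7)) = x - 1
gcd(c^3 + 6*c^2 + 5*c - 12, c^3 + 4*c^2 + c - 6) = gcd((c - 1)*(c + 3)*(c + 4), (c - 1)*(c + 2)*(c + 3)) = c^2 + 2*c - 3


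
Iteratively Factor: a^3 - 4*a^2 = (a)*(a^2 - 4*a) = a^2*(a - 4)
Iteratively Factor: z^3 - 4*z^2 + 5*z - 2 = (z - 2)*(z^2 - 2*z + 1) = (z - 2)*(z - 1)*(z - 1)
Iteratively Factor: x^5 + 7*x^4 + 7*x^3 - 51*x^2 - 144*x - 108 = (x - 3)*(x^4 + 10*x^3 + 37*x^2 + 60*x + 36) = (x - 3)*(x + 2)*(x^3 + 8*x^2 + 21*x + 18) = (x - 3)*(x + 2)^2*(x^2 + 6*x + 9) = (x - 3)*(x + 2)^2*(x + 3)*(x + 3)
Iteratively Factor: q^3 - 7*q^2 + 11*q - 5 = (q - 1)*(q^2 - 6*q + 5) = (q - 1)^2*(q - 5)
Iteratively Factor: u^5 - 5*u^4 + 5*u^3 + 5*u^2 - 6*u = (u - 1)*(u^4 - 4*u^3 + u^2 + 6*u) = (u - 2)*(u - 1)*(u^3 - 2*u^2 - 3*u) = u*(u - 2)*(u - 1)*(u^2 - 2*u - 3) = u*(u - 3)*(u - 2)*(u - 1)*(u + 1)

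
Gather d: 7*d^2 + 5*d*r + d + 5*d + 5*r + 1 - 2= 7*d^2 + d*(5*r + 6) + 5*r - 1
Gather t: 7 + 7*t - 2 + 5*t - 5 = 12*t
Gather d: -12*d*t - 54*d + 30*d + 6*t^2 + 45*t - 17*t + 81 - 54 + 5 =d*(-12*t - 24) + 6*t^2 + 28*t + 32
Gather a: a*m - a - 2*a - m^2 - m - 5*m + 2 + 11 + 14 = a*(m - 3) - m^2 - 6*m + 27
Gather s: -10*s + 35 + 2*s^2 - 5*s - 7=2*s^2 - 15*s + 28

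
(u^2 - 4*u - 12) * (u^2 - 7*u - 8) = u^4 - 11*u^3 + 8*u^2 + 116*u + 96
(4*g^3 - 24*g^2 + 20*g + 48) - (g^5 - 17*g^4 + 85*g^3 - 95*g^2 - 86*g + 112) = -g^5 + 17*g^4 - 81*g^3 + 71*g^2 + 106*g - 64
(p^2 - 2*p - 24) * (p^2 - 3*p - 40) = p^4 - 5*p^3 - 58*p^2 + 152*p + 960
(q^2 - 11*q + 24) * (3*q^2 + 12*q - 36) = 3*q^4 - 21*q^3 - 96*q^2 + 684*q - 864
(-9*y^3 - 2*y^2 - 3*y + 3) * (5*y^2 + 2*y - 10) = -45*y^5 - 28*y^4 + 71*y^3 + 29*y^2 + 36*y - 30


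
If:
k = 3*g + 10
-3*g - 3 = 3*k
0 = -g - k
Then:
No Solution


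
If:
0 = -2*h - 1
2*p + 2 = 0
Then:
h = -1/2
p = -1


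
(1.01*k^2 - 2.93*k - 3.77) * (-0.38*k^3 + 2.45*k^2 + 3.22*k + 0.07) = -0.3838*k^5 + 3.5879*k^4 - 2.4937*k^3 - 18.6004*k^2 - 12.3445*k - 0.2639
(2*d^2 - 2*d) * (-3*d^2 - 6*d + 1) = -6*d^4 - 6*d^3 + 14*d^2 - 2*d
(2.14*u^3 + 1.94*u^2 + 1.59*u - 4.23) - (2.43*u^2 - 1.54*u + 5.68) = 2.14*u^3 - 0.49*u^2 + 3.13*u - 9.91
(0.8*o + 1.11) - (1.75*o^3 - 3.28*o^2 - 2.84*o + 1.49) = -1.75*o^3 + 3.28*o^2 + 3.64*o - 0.38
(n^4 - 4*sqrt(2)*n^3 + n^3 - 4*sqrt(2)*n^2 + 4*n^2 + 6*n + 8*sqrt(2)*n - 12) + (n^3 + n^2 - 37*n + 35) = n^4 - 4*sqrt(2)*n^3 + 2*n^3 - 4*sqrt(2)*n^2 + 5*n^2 - 31*n + 8*sqrt(2)*n + 23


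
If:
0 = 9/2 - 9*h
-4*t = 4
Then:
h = 1/2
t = -1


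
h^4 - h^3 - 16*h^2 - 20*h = h*(h - 5)*(h + 2)^2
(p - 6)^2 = p^2 - 12*p + 36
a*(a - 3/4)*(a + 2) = a^3 + 5*a^2/4 - 3*a/2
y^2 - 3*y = y*(y - 3)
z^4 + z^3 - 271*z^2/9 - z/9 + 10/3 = (z - 5)*(z - 1/3)*(z + 1/3)*(z + 6)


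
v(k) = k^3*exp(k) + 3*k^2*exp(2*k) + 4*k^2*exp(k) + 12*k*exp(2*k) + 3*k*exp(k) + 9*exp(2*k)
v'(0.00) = 33.00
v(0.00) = 9.00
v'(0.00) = 33.00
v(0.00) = 9.00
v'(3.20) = 116309.35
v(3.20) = 49060.38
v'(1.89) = 5105.62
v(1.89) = 2034.44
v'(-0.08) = 25.55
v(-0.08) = 6.67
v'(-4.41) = 0.06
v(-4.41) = -0.26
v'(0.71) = 254.64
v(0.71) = 87.90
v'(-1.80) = -0.12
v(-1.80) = 0.21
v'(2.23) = 11644.09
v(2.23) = 4733.41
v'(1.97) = 6205.22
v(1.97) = 2485.47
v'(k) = k^3*exp(k) + 6*k^2*exp(2*k) + 7*k^2*exp(k) + 30*k*exp(2*k) + 11*k*exp(k) + 30*exp(2*k) + 3*exp(k)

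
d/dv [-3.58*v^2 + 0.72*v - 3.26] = 0.72 - 7.16*v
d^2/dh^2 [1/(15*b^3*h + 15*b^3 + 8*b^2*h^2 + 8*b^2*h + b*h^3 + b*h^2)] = 2*(-(8*b + 3*h + 1)*(15*b^2*h + 15*b^2 + 8*b*h^2 + 8*b*h + h^3 + h^2) + (15*b^2 + 16*b*h + 8*b + 3*h^2 + 2*h)^2)/(b*(15*b^2*h + 15*b^2 + 8*b*h^2 + 8*b*h + h^3 + h^2)^3)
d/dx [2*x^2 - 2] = 4*x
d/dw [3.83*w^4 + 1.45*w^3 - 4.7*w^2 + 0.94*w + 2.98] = 15.32*w^3 + 4.35*w^2 - 9.4*w + 0.94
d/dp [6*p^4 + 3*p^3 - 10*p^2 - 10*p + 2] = 24*p^3 + 9*p^2 - 20*p - 10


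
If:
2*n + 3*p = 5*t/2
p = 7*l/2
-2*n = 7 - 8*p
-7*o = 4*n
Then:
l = 5*t/77 + 2/11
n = 10*t/11 - 21/22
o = 6/11 - 40*t/77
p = 5*t/22 + 7/11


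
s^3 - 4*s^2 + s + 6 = (s - 3)*(s - 2)*(s + 1)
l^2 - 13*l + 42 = (l - 7)*(l - 6)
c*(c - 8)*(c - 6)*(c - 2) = c^4 - 16*c^3 + 76*c^2 - 96*c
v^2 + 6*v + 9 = (v + 3)^2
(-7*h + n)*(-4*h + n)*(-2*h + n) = -56*h^3 + 50*h^2*n - 13*h*n^2 + n^3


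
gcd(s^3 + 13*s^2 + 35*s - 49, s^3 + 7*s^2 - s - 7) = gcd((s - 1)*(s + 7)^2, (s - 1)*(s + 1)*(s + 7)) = s^2 + 6*s - 7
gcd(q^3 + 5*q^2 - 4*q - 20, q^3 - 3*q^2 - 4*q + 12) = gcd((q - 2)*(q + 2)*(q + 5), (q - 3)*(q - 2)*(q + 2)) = q^2 - 4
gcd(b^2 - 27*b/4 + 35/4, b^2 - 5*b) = b - 5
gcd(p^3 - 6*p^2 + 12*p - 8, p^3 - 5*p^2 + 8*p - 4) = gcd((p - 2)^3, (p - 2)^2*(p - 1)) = p^2 - 4*p + 4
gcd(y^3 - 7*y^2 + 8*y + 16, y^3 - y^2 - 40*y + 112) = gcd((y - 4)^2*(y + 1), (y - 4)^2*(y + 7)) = y^2 - 8*y + 16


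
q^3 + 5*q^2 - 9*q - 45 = (q - 3)*(q + 3)*(q + 5)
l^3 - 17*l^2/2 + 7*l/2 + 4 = (l - 8)*(l - 1)*(l + 1/2)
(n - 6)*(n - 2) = n^2 - 8*n + 12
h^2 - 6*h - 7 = (h - 7)*(h + 1)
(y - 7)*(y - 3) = y^2 - 10*y + 21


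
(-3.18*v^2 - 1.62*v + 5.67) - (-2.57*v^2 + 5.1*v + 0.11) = -0.61*v^2 - 6.72*v + 5.56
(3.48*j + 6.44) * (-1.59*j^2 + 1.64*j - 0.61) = -5.5332*j^3 - 4.5324*j^2 + 8.4388*j - 3.9284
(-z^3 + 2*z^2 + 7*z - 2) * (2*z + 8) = -2*z^4 - 4*z^3 + 30*z^2 + 52*z - 16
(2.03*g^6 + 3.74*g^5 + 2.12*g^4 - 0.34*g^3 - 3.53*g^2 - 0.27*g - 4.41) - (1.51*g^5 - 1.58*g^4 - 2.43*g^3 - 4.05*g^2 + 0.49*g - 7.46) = 2.03*g^6 + 2.23*g^5 + 3.7*g^4 + 2.09*g^3 + 0.52*g^2 - 0.76*g + 3.05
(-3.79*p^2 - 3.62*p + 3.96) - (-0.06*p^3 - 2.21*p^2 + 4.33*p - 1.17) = 0.06*p^3 - 1.58*p^2 - 7.95*p + 5.13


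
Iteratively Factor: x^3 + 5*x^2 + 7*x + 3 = (x + 1)*(x^2 + 4*x + 3) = (x + 1)^2*(x + 3)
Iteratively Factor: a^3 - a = (a + 1)*(a^2 - a) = (a - 1)*(a + 1)*(a)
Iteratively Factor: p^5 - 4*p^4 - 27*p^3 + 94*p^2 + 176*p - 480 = (p - 5)*(p^4 + p^3 - 22*p^2 - 16*p + 96) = (p - 5)*(p + 3)*(p^3 - 2*p^2 - 16*p + 32) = (p - 5)*(p + 3)*(p + 4)*(p^2 - 6*p + 8) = (p - 5)*(p - 2)*(p + 3)*(p + 4)*(p - 4)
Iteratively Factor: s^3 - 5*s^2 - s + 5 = (s - 1)*(s^2 - 4*s - 5) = (s - 1)*(s + 1)*(s - 5)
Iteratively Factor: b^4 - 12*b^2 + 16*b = (b - 2)*(b^3 + 2*b^2 - 8*b) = (b - 2)*(b + 4)*(b^2 - 2*b) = b*(b - 2)*(b + 4)*(b - 2)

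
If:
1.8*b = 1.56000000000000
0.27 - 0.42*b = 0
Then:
No Solution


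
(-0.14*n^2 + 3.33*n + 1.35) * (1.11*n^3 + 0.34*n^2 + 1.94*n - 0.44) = -0.1554*n^5 + 3.6487*n^4 + 2.3591*n^3 + 6.9808*n^2 + 1.1538*n - 0.594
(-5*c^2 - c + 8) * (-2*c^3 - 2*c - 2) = 10*c^5 + 2*c^4 - 6*c^3 + 12*c^2 - 14*c - 16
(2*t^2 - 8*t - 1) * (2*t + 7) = 4*t^3 - 2*t^2 - 58*t - 7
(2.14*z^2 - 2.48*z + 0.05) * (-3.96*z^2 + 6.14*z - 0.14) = -8.4744*z^4 + 22.9604*z^3 - 15.7248*z^2 + 0.6542*z - 0.007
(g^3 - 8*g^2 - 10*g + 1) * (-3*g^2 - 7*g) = -3*g^5 + 17*g^4 + 86*g^3 + 67*g^2 - 7*g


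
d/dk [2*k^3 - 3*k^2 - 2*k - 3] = 6*k^2 - 6*k - 2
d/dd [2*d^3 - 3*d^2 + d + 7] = 6*d^2 - 6*d + 1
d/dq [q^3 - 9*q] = 3*q^2 - 9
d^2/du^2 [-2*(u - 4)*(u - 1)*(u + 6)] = -12*u - 4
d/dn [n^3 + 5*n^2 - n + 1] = 3*n^2 + 10*n - 1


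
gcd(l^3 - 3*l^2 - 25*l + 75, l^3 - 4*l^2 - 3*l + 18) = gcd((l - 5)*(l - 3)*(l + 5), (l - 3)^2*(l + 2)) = l - 3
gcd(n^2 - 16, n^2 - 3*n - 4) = n - 4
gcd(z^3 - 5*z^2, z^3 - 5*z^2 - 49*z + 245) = z - 5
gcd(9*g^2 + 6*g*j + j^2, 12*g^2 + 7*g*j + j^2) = 3*g + j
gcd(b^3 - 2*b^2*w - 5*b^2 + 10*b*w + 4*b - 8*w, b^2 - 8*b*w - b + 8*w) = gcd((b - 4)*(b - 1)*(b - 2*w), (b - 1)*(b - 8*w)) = b - 1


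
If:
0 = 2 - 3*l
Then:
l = 2/3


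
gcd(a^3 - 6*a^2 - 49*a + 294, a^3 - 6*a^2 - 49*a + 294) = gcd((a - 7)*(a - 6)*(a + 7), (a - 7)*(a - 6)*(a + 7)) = a^3 - 6*a^2 - 49*a + 294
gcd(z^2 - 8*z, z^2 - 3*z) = z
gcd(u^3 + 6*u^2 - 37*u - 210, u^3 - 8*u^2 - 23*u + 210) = u^2 - u - 30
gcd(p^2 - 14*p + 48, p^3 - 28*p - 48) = p - 6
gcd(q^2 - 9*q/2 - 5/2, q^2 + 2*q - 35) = q - 5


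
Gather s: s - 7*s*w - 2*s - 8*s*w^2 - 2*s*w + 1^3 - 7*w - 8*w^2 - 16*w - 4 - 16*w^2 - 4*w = s*(-8*w^2 - 9*w - 1) - 24*w^2 - 27*w - 3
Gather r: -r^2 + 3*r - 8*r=-r^2 - 5*r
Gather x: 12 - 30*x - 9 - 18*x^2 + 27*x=-18*x^2 - 3*x + 3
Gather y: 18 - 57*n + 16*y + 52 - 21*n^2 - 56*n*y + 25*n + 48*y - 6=-21*n^2 - 32*n + y*(64 - 56*n) + 64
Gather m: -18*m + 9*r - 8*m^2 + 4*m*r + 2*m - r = -8*m^2 + m*(4*r - 16) + 8*r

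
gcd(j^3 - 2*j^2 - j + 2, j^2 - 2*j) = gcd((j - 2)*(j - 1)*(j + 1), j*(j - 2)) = j - 2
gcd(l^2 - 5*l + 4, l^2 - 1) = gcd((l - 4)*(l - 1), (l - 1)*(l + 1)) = l - 1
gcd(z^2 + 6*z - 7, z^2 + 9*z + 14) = z + 7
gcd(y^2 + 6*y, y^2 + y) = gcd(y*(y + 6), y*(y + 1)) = y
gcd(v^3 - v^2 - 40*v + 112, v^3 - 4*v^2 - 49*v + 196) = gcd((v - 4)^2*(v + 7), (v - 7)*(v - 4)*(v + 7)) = v^2 + 3*v - 28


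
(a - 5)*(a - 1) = a^2 - 6*a + 5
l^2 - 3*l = l*(l - 3)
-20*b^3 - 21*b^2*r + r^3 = (-5*b + r)*(b + r)*(4*b + r)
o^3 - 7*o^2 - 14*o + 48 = (o - 8)*(o - 2)*(o + 3)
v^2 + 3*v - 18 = (v - 3)*(v + 6)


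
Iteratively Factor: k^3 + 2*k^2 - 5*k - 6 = (k - 2)*(k^2 + 4*k + 3) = (k - 2)*(k + 3)*(k + 1)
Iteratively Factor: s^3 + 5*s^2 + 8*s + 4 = (s + 1)*(s^2 + 4*s + 4) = (s + 1)*(s + 2)*(s + 2)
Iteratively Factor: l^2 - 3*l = (l)*(l - 3)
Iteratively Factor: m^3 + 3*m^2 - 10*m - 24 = (m - 3)*(m^2 + 6*m + 8) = (m - 3)*(m + 4)*(m + 2)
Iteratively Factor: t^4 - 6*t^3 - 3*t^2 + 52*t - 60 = (t + 3)*(t^3 - 9*t^2 + 24*t - 20) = (t - 5)*(t + 3)*(t^2 - 4*t + 4) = (t - 5)*(t - 2)*(t + 3)*(t - 2)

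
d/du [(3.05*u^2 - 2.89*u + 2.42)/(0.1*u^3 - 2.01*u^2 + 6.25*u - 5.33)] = (-0.305*u^4 + 0.578000000000001*u^3 + 12.5276*u^2 - 22.7846*u + 0.278700000000001)/(0.01*u^6 - 0.402*u^5 + 5.2901*u^4 - 26.191*u^3 + 60.4891*u^2 - 66.625*u + 28.4089)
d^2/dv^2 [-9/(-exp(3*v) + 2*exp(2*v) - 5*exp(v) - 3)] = 9*((-9*exp(2*v) + 8*exp(v) - 5)*(exp(3*v) - 2*exp(2*v) + 5*exp(v) + 3) + 2*(3*exp(2*v) - 4*exp(v) + 5)^2*exp(v))*exp(v)/(exp(3*v) - 2*exp(2*v) + 5*exp(v) + 3)^3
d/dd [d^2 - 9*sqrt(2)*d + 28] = 2*d - 9*sqrt(2)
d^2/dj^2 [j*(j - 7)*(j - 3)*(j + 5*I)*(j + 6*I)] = 20*j^3 + j^2*(-120 + 132*I) + j*(-54 - 660*I) + 600 + 462*I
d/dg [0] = 0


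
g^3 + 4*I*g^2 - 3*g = g*(g + I)*(g + 3*I)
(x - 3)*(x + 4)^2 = x^3 + 5*x^2 - 8*x - 48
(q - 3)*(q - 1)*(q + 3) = q^3 - q^2 - 9*q + 9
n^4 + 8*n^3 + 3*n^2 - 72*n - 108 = (n - 3)*(n + 2)*(n + 3)*(n + 6)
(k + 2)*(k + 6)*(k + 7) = k^3 + 15*k^2 + 68*k + 84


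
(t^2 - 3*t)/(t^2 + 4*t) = (t - 3)/(t + 4)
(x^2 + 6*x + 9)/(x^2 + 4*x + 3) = (x + 3)/(x + 1)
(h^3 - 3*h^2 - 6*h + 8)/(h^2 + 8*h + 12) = (h^2 - 5*h + 4)/(h + 6)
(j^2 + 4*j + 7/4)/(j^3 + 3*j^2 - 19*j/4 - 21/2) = (2*j + 1)/(2*j^2 - j - 6)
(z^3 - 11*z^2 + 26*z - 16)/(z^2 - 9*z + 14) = (z^2 - 9*z + 8)/(z - 7)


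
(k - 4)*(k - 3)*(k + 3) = k^3 - 4*k^2 - 9*k + 36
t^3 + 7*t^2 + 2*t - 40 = (t - 2)*(t + 4)*(t + 5)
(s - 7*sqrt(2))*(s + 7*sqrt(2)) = s^2 - 98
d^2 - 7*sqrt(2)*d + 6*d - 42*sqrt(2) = (d + 6)*(d - 7*sqrt(2))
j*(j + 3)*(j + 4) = j^3 + 7*j^2 + 12*j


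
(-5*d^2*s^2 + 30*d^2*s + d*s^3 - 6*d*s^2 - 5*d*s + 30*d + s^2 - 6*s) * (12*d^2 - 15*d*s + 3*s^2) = -60*d^4*s^2 + 360*d^4*s + 87*d^3*s^3 - 522*d^3*s^2 - 60*d^3*s + 360*d^3 - 30*d^2*s^4 + 180*d^2*s^3 + 87*d^2*s^2 - 522*d^2*s + 3*d*s^5 - 18*d*s^4 - 30*d*s^3 + 180*d*s^2 + 3*s^4 - 18*s^3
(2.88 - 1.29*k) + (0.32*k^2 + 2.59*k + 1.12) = 0.32*k^2 + 1.3*k + 4.0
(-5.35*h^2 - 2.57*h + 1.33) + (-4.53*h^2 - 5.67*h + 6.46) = -9.88*h^2 - 8.24*h + 7.79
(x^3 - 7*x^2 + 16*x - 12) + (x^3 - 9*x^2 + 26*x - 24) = 2*x^3 - 16*x^2 + 42*x - 36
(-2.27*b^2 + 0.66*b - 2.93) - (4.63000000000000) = -2.27*b^2 + 0.66*b - 7.56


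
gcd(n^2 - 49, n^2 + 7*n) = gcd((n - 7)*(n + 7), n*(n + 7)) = n + 7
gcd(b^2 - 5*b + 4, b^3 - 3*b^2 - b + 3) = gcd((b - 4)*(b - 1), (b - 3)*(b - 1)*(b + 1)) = b - 1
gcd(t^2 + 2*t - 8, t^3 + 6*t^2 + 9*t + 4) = t + 4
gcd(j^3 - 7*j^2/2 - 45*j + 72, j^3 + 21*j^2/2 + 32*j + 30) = j + 6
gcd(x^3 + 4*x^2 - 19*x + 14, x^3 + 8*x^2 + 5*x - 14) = x^2 + 6*x - 7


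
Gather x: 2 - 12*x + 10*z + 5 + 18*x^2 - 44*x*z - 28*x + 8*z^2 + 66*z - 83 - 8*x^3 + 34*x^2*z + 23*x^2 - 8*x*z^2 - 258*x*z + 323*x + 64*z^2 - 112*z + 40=-8*x^3 + x^2*(34*z + 41) + x*(-8*z^2 - 302*z + 283) + 72*z^2 - 36*z - 36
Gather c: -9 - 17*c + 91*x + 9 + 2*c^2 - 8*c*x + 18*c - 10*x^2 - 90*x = 2*c^2 + c*(1 - 8*x) - 10*x^2 + x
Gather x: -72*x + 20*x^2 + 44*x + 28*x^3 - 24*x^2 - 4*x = 28*x^3 - 4*x^2 - 32*x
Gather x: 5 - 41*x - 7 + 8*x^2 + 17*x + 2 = 8*x^2 - 24*x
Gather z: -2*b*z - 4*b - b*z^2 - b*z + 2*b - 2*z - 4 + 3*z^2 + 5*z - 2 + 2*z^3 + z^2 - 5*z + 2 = -2*b + 2*z^3 + z^2*(4 - b) + z*(-3*b - 2) - 4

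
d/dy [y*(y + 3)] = 2*y + 3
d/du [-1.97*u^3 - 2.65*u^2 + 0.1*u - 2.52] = -5.91*u^2 - 5.3*u + 0.1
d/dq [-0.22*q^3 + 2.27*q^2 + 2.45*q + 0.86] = -0.66*q^2 + 4.54*q + 2.45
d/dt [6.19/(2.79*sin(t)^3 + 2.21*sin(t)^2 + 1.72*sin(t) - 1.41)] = (-27.3598*sin(t) + 25.90515*cos(2*t) - 36.55195)*cos(t)/(2.79*sin(t)^3 + 2.21*sin(t)^2 + 1.72*sin(t) - 1.41)^2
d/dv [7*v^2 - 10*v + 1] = 14*v - 10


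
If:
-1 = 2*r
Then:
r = -1/2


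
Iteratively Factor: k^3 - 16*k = (k + 4)*(k^2 - 4*k) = k*(k + 4)*(k - 4)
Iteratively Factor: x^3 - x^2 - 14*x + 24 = (x - 2)*(x^2 + x - 12) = (x - 2)*(x + 4)*(x - 3)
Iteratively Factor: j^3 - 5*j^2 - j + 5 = (j - 5)*(j^2 - 1) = (j - 5)*(j - 1)*(j + 1)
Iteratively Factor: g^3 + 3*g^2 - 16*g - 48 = (g + 3)*(g^2 - 16) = (g + 3)*(g + 4)*(g - 4)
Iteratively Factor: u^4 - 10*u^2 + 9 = (u + 3)*(u^3 - 3*u^2 - u + 3) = (u - 3)*(u + 3)*(u^2 - 1) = (u - 3)*(u + 1)*(u + 3)*(u - 1)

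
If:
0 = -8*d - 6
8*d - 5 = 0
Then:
No Solution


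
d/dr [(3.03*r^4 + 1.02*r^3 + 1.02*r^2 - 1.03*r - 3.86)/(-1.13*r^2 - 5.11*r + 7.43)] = (-6.8478*r^5 - 47.6025*r^4 + 79.6272*r^3 + 16.3597*r^2 + 6.4336*r - 27.3775)/(1.2769*r^4 + 11.5486*r^3 + 9.3203*r^2 - 75.9346*r + 55.2049)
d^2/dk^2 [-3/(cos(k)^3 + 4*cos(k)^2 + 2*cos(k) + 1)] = -(3*(11*cos(k) + 32*cos(2*k) + 9*cos(3*k))*(cos(k)^3 + 4*cos(k)^2 + 2*cos(k) + 1)/4 + 6*(3*cos(k)^2 + 8*cos(k) + 2)^2*sin(k)^2)/(cos(k)^3 + 4*cos(k)^2 + 2*cos(k) + 1)^3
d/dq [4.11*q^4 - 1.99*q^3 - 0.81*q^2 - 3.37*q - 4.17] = 16.44*q^3 - 5.97*q^2 - 1.62*q - 3.37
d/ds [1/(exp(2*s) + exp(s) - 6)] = (-2*exp(s) - 1)*exp(s)/(exp(2*s) + exp(s) - 6)^2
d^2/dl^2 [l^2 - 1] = 2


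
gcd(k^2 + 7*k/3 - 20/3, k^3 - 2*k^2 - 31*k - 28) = k + 4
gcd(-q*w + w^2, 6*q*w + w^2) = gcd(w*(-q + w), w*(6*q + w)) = w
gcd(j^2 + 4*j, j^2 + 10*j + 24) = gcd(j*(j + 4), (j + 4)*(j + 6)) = j + 4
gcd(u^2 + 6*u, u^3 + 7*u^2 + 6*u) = u^2 + 6*u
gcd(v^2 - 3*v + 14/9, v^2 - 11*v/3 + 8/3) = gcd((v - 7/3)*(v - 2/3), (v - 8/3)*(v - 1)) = 1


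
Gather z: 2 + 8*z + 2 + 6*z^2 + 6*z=6*z^2 + 14*z + 4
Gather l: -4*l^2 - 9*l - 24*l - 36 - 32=-4*l^2 - 33*l - 68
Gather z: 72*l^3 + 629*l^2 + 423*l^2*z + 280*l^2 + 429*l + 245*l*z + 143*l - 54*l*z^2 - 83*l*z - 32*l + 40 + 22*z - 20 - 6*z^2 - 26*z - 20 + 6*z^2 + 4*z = 72*l^3 + 909*l^2 - 54*l*z^2 + 540*l + z*(423*l^2 + 162*l)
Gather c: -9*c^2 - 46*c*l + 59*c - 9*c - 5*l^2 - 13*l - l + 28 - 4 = -9*c^2 + c*(50 - 46*l) - 5*l^2 - 14*l + 24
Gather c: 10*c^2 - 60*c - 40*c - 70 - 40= 10*c^2 - 100*c - 110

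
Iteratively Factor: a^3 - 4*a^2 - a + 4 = (a - 1)*(a^2 - 3*a - 4) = (a - 4)*(a - 1)*(a + 1)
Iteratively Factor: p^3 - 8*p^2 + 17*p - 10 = (p - 5)*(p^2 - 3*p + 2) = (p - 5)*(p - 1)*(p - 2)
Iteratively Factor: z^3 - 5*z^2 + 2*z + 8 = (z - 4)*(z^2 - z - 2) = (z - 4)*(z - 2)*(z + 1)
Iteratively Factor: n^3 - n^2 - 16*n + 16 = (n + 4)*(n^2 - 5*n + 4) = (n - 1)*(n + 4)*(n - 4)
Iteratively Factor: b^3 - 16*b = (b - 4)*(b^2 + 4*b) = (b - 4)*(b + 4)*(b)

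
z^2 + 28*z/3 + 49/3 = (z + 7/3)*(z + 7)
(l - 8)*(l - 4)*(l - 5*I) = l^3 - 12*l^2 - 5*I*l^2 + 32*l + 60*I*l - 160*I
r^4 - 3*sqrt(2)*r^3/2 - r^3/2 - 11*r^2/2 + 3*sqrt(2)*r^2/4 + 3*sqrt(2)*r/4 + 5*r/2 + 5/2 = (r - 1)*(r + 1/2)*(r - 5*sqrt(2)/2)*(r + sqrt(2))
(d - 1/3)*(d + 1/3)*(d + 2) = d^3 + 2*d^2 - d/9 - 2/9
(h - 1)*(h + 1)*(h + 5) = h^3 + 5*h^2 - h - 5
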